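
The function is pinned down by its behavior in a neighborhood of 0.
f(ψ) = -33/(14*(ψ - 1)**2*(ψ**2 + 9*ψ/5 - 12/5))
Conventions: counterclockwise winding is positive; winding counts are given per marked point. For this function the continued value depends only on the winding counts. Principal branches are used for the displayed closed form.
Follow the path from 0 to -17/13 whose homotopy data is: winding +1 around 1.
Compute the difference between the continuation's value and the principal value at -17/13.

The function is rational, hence single-valued: continuing it around any pole returns the same value, so the difference is 0.

Continued minus principal equals 0.


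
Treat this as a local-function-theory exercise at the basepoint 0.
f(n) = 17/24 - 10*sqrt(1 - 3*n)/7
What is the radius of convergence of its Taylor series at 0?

Branch term (-10/7)*sqrt(1 - n/(1/3)): its argument vanishes at n = 1/3, a square-root branch point, modulus 1/3.
The radius of convergence is the smallest modulus among the singular points: 1/3.

The radius of convergence is 1/3.


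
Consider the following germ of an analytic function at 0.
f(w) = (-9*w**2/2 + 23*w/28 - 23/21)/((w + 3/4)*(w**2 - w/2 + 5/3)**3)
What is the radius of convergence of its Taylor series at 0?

The radius of convergence is 3/4.

Denominator factor (w**2 - w/2 + 5/3)^3: discriminant -77/12, complex-conjugate roots (1/4) + ((1/12)*sqrt(231))*i and (1/4) - ((1/12)*sqrt(231))*i; poles of order 3, moduli (1/3)*sqrt(15) and (1/3)*sqrt(15).
Denominator factor (w + 3/4): pole of order 1 at -3/4, modulus 3/4.
The radius of convergence is the smallest modulus among the singular points: 3/4.


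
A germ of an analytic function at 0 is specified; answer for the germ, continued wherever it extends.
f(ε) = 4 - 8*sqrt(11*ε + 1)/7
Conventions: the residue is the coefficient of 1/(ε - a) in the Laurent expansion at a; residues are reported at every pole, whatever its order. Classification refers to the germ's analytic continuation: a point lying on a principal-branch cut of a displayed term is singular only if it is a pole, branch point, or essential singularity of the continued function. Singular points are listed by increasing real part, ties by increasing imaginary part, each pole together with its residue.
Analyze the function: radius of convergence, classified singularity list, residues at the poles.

Branch term (-8/7)*sqrt(1 - ε/(-1/11)): its argument vanishes at ε = -1/11, a square-root branch point, modulus 1/11.
The radius of convergence is the smallest modulus among the singular points: 1/11.

Radius of convergence at 0: 1/11.
At -1/11: an algebraic (square-root) branch point.


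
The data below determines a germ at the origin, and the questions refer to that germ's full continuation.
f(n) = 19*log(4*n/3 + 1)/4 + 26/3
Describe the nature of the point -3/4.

The point is a logarithmic branch point.

The term (19/4)*log(1 - n/(-3/4)) has argument 1 - -3/4/(-3/4) = 0 at -3/4: a logarithmic (infinitely-sheeted) branch point; the remaining terms are analytic or single-valued there.


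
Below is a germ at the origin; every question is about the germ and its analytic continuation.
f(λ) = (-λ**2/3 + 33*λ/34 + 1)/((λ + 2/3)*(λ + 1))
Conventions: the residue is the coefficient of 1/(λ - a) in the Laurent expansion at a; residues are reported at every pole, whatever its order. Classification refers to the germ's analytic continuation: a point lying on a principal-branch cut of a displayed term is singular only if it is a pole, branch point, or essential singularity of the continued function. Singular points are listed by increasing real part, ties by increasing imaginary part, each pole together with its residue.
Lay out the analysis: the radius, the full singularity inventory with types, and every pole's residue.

Denominator factor (λ + 2/3): pole of order 1 at -2/3, modulus 2/3.
Denominator factor (λ + 1): pole of order 1 at -1, modulus 1.
The radius of convergence is the smallest modulus among the singular points: 2/3.
At the order-1 pole -1 set g(λ) = (λ - (-1))*f(λ) = (-λ**2/3 + 33*λ/34 + 1)/(λ + 2/3).
Simple pole: residue = g(a) at a = -1, which is 31/34.
At the order-1 pole -2/3 set g(λ) = (λ - (-2/3))*f(λ) = (-λ**2/3 + 33*λ/34 + 1)/(λ + 1).
Simple pole: residue = g(a) at a = -2/3, which is 94/153.
List the singular points by increasing real part (a conjugate pair: the negative imaginary part first).

Radius of convergence at 0: 2/3.
At -1: a pole of order 1; residue 31/34.
At -2/3: a pole of order 1; residue 94/153.


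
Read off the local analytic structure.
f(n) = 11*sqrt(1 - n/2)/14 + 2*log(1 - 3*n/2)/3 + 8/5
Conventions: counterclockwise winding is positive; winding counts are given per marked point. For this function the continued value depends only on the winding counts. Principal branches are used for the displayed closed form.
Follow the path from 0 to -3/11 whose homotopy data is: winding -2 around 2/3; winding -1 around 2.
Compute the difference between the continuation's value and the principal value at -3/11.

Continued minus principal equals (-(5/14)*sqrt(22)) - ((8/3)*pi)*i.

The rational part is single-valued and drops out of the difference; each branch term changes only by its own monodromy.
(11/14)*sqrt(1 - n/(2)): winding -1 is odd, the square root flips sign, contributing -2*(11/14)*sqrt(1 - (-3/11)/(2)) = -2*(11/14)*sqrt(25/22) = -(5/14)*sqrt(22).
(2/3)*log(1 - n/(2/3)): each positive loop around 2/3 adds 2*pi*i to the log, so winding -2 contributes (2/3)*(-2)*2*pi*i = -(8/3)*pi*i.
Summing the contributions at n = -3/11 gives (-(5/14)*sqrt(22)) - ((8/3)*pi)*i.


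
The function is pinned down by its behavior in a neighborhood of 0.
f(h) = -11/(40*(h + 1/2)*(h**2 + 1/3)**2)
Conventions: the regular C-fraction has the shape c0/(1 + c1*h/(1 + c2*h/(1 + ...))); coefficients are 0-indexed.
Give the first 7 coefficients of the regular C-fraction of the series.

The regular C-fraction coefficients are [-99/20, 2, -3, 1, -5/2, 9/2, 1/5].

Taylor coefficients (expand at 0): a_0 = -99/20, a_1 = 99/10, a_2 = 99/10, a_3 = -99/5, a_4 = -1881/20, a_5 = 1881/10, a_6 = 792/5.
c0 = a_0 = -99/20. Peel one level at a time: if S = 1 + c*h/S' with S'(0) = 1, then c is the h-coefficient of S and S' = c*h/(S - 1).
S_1 = c0/f = 1 + (2)*h + (6)*h^2 + ...; c1 = 2.
S_2 = c1*h/(S_1 - 1) = 1 + (-3)*h + (3)*h^2 + ...; c2 = -3.
S_3 = c2*h/(S_2 - 1) = 1 + (1)*h + (5/2)*h^2 + ...; c3 = 1.
S_4 = c3*h/(S_3 - 1) = 1 + (-5/2)*h + (45/4)*h^2 + ...; c4 = -5/2.
S_5 = c4*h/(S_4 - 1) = 1 + (9/2)*h + (-9/10)*h^2 + ...; c5 = 9/2.
S_6 = c5*h/(S_5 - 1) = 1 + (1/5)*h + ...; c6 = 1/5.


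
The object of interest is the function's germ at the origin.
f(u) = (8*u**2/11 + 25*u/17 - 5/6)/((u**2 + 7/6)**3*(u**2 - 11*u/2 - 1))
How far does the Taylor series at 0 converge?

Denominator factor (u**2 + 7/6)^3: discriminant -14/3, complex-conjugate roots ((1/6)*sqrt(42))*i and -((1/6)*sqrt(42))*i; poles of order 3, moduli (1/6)*sqrt(42) and (1/6)*sqrt(42).
Denominator factor (u**2 - 11*u/2 - 1): discriminant 137/4, real irrational roots 11/4 + (1/4)*sqrt(137) and 11/4 - (1/4)*sqrt(137); poles of order 1, moduli 11/4 + (1/4)*sqrt(137) and -11/4 + (1/4)*sqrt(137).
The radius of convergence is the smallest modulus among the singular points: -11/4 + (1/4)*sqrt(137).

The radius of convergence is -11/4 + (1/4)*sqrt(137).


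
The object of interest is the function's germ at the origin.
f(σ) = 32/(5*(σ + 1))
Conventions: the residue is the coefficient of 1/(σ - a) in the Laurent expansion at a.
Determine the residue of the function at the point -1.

The residue is 32/5.

At the order-1 pole -1 set g(σ) = (σ - (-1))*f(σ) = 32/5.
Simple pole: residue = g(a) at a = -1, which is 32/5.


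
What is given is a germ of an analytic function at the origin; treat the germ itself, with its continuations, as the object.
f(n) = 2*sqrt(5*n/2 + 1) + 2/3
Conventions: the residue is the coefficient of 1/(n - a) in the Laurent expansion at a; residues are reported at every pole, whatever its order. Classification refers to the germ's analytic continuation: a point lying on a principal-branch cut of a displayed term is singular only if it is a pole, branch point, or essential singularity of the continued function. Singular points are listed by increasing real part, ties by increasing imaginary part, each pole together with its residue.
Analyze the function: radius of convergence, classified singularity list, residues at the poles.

Branch term (2)*sqrt(1 - n/(-2/5)): its argument vanishes at n = -2/5, a square-root branch point, modulus 2/5.
The radius of convergence is the smallest modulus among the singular points: 2/5.

Radius of convergence at 0: 2/5.
At -2/5: an algebraic (square-root) branch point.


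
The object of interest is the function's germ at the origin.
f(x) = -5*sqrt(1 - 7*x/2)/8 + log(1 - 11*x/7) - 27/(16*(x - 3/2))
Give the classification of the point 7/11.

The point is a logarithmic branch point.

The term (1)*log(1 - x/(7/11)) has argument 1 - 7/11/(7/11) = 0 at 7/11: a logarithmic (infinitely-sheeted) branch point; the remaining terms are analytic or single-valued there.


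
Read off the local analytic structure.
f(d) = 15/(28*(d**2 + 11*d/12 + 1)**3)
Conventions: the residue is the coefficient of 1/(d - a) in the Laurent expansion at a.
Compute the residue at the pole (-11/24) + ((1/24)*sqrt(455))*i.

The residue is -((1119744/131874925)*sqrt(455))*i.

The factor d**2 + 11*d/12 + 1 splits as (d - a)(d - a') with a = (-11/24) + ((1/24)*sqrt(455))*i, a' = (-11/24) - ((1/24)*sqrt(455))*i. At the order-3 pole a set g(d) = (d - a)^3*f(d) = [15/28] / (d - a')^3.
Order-3 pole: residue = g''(a)/2; g''((-11/24) + ((1/24)*sqrt(455))*i) = -((2239488/131874925)*sqrt(455))*i, so the residue is -((1119744/131874925)*sqrt(455))*i.


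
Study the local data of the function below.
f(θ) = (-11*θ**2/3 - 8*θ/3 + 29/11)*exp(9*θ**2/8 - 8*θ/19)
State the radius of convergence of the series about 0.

The radius of convergence is infinite.

The factor exp(9*θ**2/8 - 8*θ/19) is entire and contributes no finite singular point.
The polynomial part has no poles.
No finite singular points: the Taylor series at 0 converges everywhere.


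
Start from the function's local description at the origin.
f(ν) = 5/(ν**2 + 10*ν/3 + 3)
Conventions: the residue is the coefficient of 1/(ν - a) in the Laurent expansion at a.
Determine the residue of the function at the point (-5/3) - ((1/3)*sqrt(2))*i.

The factor ν**2 + 10*ν/3 + 3 splits as (ν - a)(ν - a') with a = (-5/3) - ((1/3)*sqrt(2))*i, a' = (-5/3) + ((1/3)*sqrt(2))*i. At the order-1 pole a set g(ν) = (ν - a)*f(ν) = [5] / (ν - a').
Simple pole: residue = g(a) at a = (-5/3) - ((1/3)*sqrt(2))*i, which is ((15/4)*sqrt(2))*i.

The residue is ((15/4)*sqrt(2))*i.


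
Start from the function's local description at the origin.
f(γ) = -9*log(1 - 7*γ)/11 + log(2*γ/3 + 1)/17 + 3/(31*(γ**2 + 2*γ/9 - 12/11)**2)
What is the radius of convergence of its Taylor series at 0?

Denominator factor (γ**2 + 2*γ/9 - 12/11)^2: discriminant 3932/891, real irrational roots -1/9 + (1/99)*sqrt(10813) and -1/9 - (1/99)*sqrt(10813); poles of order 2, moduli -1/9 + (1/99)*sqrt(10813) and 1/9 + (1/99)*sqrt(10813).
Branch term (1/17)*log(1 - γ/(-3/2)): its argument vanishes at γ = -3/2, a logarithmic branch point, modulus 3/2.
Branch term (-9/11)*log(1 - γ/(1/7)): its argument vanishes at γ = 1/7, a logarithmic branch point, modulus 1/7.
The radius of convergence is the smallest modulus among the singular points: 1/7.

The radius of convergence is 1/7.


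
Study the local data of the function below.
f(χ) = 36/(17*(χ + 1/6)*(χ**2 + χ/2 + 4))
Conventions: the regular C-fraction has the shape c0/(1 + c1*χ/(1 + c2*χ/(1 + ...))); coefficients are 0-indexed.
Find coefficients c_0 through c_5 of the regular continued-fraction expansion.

Taylor coefficients (expand at 0): a_0 = 54/17, a_1 = -1323/68, a_2 = 63099/544, a_3 = -3027915/4352, a_4 = 8549739/2048, a_5 = -6976606059/278528.
c0 = a_0 = 54/17. Peel one level at a time: if S = 1 + c*χ/S' with S'(0) = 1, then c is the χ-coefficient of S and S' = c*χ/(S - 1).
S_1 = c0/f = 1 + (49/8)*χ + (1)*χ^2 + ...; c1 = 49/8.
S_2 = c1*χ/(S_1 - 1) = 1 + (-8/49)*χ + (-524/2401)*χ^2 + ...; c2 = -8/49.
S_3 = c2*χ/(S_2 - 1) = 1 + (-131/98)*χ + (9/4)*χ^2 + ...; c3 = -131/98.
S_4 = c3*χ/(S_3 - 1) = 1 + (441/262)*χ + (5292/17161)*χ^2 + ...; c4 = 441/262.
S_5 = c4*χ/(S_4 - 1) = 1 + (-24/131)*χ + ...; c5 = -24/131.

The regular C-fraction coefficients are [54/17, 49/8, -8/49, -131/98, 441/262, -24/131].


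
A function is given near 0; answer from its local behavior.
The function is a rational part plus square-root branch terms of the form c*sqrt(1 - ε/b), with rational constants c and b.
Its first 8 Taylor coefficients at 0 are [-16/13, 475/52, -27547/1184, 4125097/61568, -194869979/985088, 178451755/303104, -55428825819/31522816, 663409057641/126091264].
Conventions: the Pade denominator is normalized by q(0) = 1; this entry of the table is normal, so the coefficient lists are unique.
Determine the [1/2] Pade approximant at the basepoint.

The Pade approximant has numerator coefficients [-16/13, 1771728191/285128324]; denominator coefficients [1, 104101173/43865896, -16753671229/12984305216].

Taylor coefficients needed (read off): a_0 = -16/13, a_1 = 475/52, a_2 = -27547/1184, a_3 = 4125097/61568.
Write the denominator as Q(ε) = 1 + q1*ε + q2*ε^2. Requiring Q*f - P = O(ε^4) with deg P <= 1 kills the coefficients of ε^2..ε^3 in Q*f:
  ε^2: a_2 + q1*a_1 + q2*a_0 = 0, i.e. -27547/1184 + (475/52)*q1 + (-16/13)*q2 = 0.
  ε^3: a_3 + q1*a_2 + q2*a_1 = 0, i.e. 4125097/61568 + (-27547/1184)*q1 + (475/52)*q2 = 0.
Solving this linear system: q1 = 104101173/43865896, q2 = -16753671229/12984305216.
The numerator is Q*f truncated at degree 1: P0 = a_0 = -16/13; P1 = a_1 + q1*a_0 = 1771728191/285128324.


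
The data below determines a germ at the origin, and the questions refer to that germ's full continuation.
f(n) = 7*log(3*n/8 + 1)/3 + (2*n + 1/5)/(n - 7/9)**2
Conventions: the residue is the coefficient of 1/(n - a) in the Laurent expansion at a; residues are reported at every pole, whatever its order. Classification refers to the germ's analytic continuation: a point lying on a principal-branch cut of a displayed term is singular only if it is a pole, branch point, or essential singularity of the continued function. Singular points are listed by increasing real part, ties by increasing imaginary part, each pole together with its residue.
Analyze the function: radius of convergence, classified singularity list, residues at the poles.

Radius of convergence at 0: 7/9.
At -8/3: a logarithmic branch point.
At 7/9: a pole of order 2; residue 2.

Denominator factor (n - 7/9)^2: pole of order 2 at 7/9, modulus 7/9.
Branch term (7/3)*log(1 - n/(-8/3)): its argument vanishes at n = -8/3, a logarithmic branch point, modulus 8/3.
The radius of convergence is the smallest modulus among the singular points: 7/9.
The branch term is analytic at 7/9 and contributes nothing to the residue; only the rational part matters.
At the order-2 pole 7/9 set g(n) = (n - (7/9))^2*(rational part) = 2*n + 1/5.
Order-2 pole: residue = g'(a); g'(7/9) = 2, so the residue is 2.
List the singular points by increasing real part (a conjugate pair: the negative imaginary part first).


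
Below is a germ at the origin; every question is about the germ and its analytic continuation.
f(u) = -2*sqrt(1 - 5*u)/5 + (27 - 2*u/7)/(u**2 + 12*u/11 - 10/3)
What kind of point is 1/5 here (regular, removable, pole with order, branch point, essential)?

The term (-2/5)*sqrt(1 - u/(1/5)) has argument 1 - 1/5/(1/5) = 0 at 1/5: a square-root (algebraic, two-sheeted) branch point; the remaining terms are analytic or single-valued there.

The point is an algebraic (square-root) branch point.


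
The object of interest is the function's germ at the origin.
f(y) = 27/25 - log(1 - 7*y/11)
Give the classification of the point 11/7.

The term (-1)*log(1 - y/(11/7)) has argument 1 - 11/7/(11/7) = 0 at 11/7: a logarithmic (infinitely-sheeted) branch point; the remaining terms are analytic or single-valued there.

The point is a logarithmic branch point.


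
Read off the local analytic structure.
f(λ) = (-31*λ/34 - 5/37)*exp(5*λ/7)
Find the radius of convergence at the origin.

The factor exp(5*λ/7) is entire and contributes no finite singular point.
The polynomial part has no poles.
No finite singular points: the Taylor series at 0 converges everywhere.

The radius of convergence is infinite.


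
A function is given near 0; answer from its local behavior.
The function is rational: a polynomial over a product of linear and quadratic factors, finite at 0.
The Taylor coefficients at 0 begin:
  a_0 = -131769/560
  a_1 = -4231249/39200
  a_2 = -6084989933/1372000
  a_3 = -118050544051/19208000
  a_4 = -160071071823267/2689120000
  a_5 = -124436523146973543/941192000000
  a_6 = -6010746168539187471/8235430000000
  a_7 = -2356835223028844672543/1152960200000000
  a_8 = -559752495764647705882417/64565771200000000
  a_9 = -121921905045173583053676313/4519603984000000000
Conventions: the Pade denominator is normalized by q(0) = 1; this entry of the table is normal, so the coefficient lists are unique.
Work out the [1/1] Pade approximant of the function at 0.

The Pade approximant has numerator coefficients [-131769/560, 108306987833/11328800]; denominator coefficients [1, -415613/10115].


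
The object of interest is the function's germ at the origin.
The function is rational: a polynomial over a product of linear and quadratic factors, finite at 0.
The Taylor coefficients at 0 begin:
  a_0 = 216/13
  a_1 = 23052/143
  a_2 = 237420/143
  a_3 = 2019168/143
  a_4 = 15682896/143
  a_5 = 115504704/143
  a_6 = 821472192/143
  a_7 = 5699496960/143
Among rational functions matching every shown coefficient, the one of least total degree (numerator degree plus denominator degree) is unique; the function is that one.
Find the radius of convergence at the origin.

The radius of convergence is 1/6.

No rational of total degree below 4 reproduces all 8 coefficients; solving the [2/2] Pade equations on them gives f(v) = (9*v**2 - 35*v/33 + 6/13)/(v - 1/6)**2, whose expansion matches every shown term.
Denominator factor (v - 1/6)^2: pole of order 2 at 1/6, modulus 1/6.
The radius of convergence is the smallest modulus among the singular points: 1/6.


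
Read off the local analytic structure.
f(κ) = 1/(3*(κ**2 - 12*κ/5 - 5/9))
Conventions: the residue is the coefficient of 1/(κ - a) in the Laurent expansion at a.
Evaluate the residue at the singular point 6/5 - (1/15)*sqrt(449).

The factor κ**2 - 12*κ/5 - 5/9 splits as (κ - a)(κ - a') with a = 6/5 - (1/15)*sqrt(449), a' = 6/5 + (1/15)*sqrt(449). At the order-1 pole a set g(κ) = (κ - a)*f(κ) = [1/3] / (κ - a').
Simple pole: residue = g(a) at a = 6/5 - (1/15)*sqrt(449), which is -(5/898)*sqrt(449).

The residue is -(5/898)*sqrt(449).


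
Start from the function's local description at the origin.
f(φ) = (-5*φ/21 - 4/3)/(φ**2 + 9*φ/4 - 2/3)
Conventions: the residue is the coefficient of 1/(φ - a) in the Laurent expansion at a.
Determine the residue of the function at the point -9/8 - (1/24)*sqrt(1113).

The factor φ**2 + 9*φ/4 - 2/3 splits as (φ - a)(φ - a') with a = -9/8 - (1/24)*sqrt(1113), a' = -9/8 + (1/24)*sqrt(1113). At the order-1 pole a set g(φ) = (φ - a)*f(φ) = [-5*φ/21 - 4/3] / (φ - a').
Simple pole: residue = g(a) at a = -9/8 - (1/24)*sqrt(1113), which is -5/42 + (179/15582)*sqrt(1113).

The residue is -5/42 + (179/15582)*sqrt(1113).


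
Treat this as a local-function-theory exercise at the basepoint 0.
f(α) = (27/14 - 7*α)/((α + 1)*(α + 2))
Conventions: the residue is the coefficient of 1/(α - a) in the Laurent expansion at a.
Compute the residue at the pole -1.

The residue is 125/14.

At the order-1 pole -1 set g(α) = (α - (-1))*f(α) = (27/14 - 7*α)/(α + 2).
Simple pole: residue = g(a) at a = -1, which is 125/14.


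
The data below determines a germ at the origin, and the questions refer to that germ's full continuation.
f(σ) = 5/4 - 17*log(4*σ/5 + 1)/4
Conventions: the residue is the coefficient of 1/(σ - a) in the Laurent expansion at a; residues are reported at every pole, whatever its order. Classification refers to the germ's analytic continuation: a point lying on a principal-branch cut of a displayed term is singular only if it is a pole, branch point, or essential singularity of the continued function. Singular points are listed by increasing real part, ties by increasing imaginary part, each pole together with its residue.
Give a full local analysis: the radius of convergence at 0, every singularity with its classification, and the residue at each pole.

Branch term (-17/4)*log(1 - σ/(-5/4)): its argument vanishes at σ = -5/4, a logarithmic branch point, modulus 5/4.
The radius of convergence is the smallest modulus among the singular points: 5/4.

Radius of convergence at 0: 5/4.
At -5/4: a logarithmic branch point.


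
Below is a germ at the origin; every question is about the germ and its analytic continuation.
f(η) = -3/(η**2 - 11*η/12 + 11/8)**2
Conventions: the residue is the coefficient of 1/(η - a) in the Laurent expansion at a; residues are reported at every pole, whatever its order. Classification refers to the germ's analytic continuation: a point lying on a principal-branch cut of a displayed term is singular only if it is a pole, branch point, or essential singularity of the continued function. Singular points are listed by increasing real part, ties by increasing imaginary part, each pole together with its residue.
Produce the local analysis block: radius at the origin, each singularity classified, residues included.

Denominator factor (η**2 - 11*η/12 + 11/8)^2: discriminant -671/144, complex-conjugate roots (11/24) + ((1/24)*sqrt(671))*i and (11/24) - ((1/24)*sqrt(671))*i; poles of order 2, moduli (1/4)*sqrt(22) and (1/4)*sqrt(22).
The radius of convergence is the smallest modulus among the singular points: (1/4)*sqrt(22).
The factor η**2 - 11*η/12 + 11/8 splits as (η - a)(η - a') with a = (11/24) - ((1/24)*sqrt(671))*i, a' = (11/24) + ((1/24)*sqrt(671))*i. At the order-2 pole a set g(η) = (η - a)^2*f(η) = [-3] / (η - a')^2.
Order-2 pole: residue = g'(a); g'((11/24) - ((1/24)*sqrt(671))*i) = -((10368/450241)*sqrt(671))*i, so the residue is -((10368/450241)*sqrt(671))*i.
The factor η**2 - 11*η/12 + 11/8 splits as (η - a)(η - a') with a = (11/24) + ((1/24)*sqrt(671))*i, a' = (11/24) - ((1/24)*sqrt(671))*i. At the order-2 pole a set g(η) = (η - a)^2*f(η) = [-3] / (η - a')^2.
Order-2 pole: residue = g'(a); g'((11/24) + ((1/24)*sqrt(671))*i) = ((10368/450241)*sqrt(671))*i, so the residue is ((10368/450241)*sqrt(671))*i.
List the singular points by increasing real part (a conjugate pair: the negative imaginary part first).

Radius of convergence at 0: (1/4)*sqrt(22).
At (11/24) - ((1/24)*sqrt(671))*i: a pole of order 2; residue -((10368/450241)*sqrt(671))*i.
At (11/24) + ((1/24)*sqrt(671))*i: a pole of order 2; residue ((10368/450241)*sqrt(671))*i.


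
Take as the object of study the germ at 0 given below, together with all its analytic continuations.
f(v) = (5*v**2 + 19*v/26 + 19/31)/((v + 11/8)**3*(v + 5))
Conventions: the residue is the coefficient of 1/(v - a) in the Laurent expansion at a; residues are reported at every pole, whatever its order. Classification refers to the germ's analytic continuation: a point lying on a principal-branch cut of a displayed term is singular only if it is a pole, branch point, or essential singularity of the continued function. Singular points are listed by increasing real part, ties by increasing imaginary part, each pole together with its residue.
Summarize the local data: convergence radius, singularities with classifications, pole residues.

Radius of convergence at 0: 11/8.
At -5: a pole of order 1; residue -25164544/9828767.
At -11/8: a pole of order 3; residue 25164544/9828767.

Denominator factor (v + 5): pole of order 1 at -5, modulus 5.
Denominator factor (v + 11/8)^3: pole of order 3 at -11/8, modulus 11/8.
The radius of convergence is the smallest modulus among the singular points: 11/8.
At the order-1 pole -5 set g(v) = (v - (-5))*f(v) = (5*v**2 + 19*v/26 + 19/31)/(v + 11/8)**3.
Simple pole: residue = g(a) at a = -5, which is -25164544/9828767.
At the order-3 pole -11/8 set g(v) = (v - (-11/8))^3*f(v) = (5*v**2 + 19*v/26 + 19/31)/(v + 5).
Order-3 pole: residue = g''(a)/2; g''(-11/8) = 50329088/9828767, so the residue is 25164544/9828767.
List the singular points by increasing real part (a conjugate pair: the negative imaginary part first).


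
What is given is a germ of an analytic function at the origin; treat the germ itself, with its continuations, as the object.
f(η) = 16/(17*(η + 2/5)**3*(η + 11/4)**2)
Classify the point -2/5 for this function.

The point is a pole of order 3.

The denominator factor η + 2/5 vanishes at -2/5 and appears to the power 3; the numerator there equals 16/17, nonzero, and no other factor vanishes.
Hence a pole whose order is the multiplicity, 3.


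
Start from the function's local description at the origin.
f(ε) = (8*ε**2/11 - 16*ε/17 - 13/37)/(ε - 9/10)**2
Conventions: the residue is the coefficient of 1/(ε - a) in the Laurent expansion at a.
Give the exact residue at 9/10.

The residue is 344/935.

At the order-2 pole 9/10 set g(ε) = (ε - (9/10))^2*f(ε) = 8*ε**2/11 - 16*ε/17 - 13/37.
Order-2 pole: residue = g'(a); g'(9/10) = 344/935, so the residue is 344/935.


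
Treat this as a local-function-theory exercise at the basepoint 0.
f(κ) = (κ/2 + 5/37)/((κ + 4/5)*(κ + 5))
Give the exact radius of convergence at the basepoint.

The radius of convergence is 4/5.

Denominator factor (κ + 4/5): pole of order 1 at -4/5, modulus 4/5.
Denominator factor (κ + 5): pole of order 1 at -5, modulus 5.
The radius of convergence is the smallest modulus among the singular points: 4/5.


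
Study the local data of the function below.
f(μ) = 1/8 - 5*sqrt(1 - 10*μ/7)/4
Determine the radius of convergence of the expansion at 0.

The radius of convergence is 7/10.

Branch term (-5/4)*sqrt(1 - μ/(7/10)): its argument vanishes at μ = 7/10, a square-root branch point, modulus 7/10.
The radius of convergence is the smallest modulus among the singular points: 7/10.


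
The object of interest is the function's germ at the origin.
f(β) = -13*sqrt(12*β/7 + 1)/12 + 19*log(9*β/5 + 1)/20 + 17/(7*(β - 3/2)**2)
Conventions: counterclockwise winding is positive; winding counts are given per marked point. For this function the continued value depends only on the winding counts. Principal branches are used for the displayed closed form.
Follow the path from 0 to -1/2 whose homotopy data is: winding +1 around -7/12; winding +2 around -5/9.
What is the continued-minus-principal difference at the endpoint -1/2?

The rational part is single-valued and drops out of the difference; each branch term changes only by its own monodromy.
(-13/12)*sqrt(1 - β/(-7/12)): winding +1 is odd, the square root flips sign, contributing -2*(-13/12)*sqrt(1 - (-1/2)/(-7/12)) = -2*(-13/12)*sqrt(1/7) = (13/42)*sqrt(7).
(19/20)*log(1 - β/(-5/9)): each positive loop around -5/9 adds 2*pi*i to the log, so winding +2 contributes (19/20)*(2)*2*pi*i = (19/5)*pi*i.
Summing the contributions at β = -1/2 gives ((13/42)*sqrt(7)) + ((19/5)*pi)*i.

Continued minus principal equals ((13/42)*sqrt(7)) + ((19/5)*pi)*i.


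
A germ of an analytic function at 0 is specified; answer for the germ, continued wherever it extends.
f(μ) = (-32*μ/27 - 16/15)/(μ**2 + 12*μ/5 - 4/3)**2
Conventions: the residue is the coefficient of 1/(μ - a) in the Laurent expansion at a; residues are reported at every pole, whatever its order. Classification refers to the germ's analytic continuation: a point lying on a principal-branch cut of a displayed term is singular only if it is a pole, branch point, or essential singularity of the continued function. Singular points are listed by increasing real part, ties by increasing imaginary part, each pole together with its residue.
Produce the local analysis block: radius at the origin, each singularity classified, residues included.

Radius of convergence at 0: -6/5 + (4/15)*sqrt(39).
At -6/5 - (4/15)*sqrt(39): a pole of order 2; residue (25/8112)*sqrt(39).
At -6/5 + (4/15)*sqrt(39): a pole of order 2; residue -(25/8112)*sqrt(39).

Denominator factor (μ**2 + 12*μ/5 - 4/3)^2: discriminant 832/75, real irrational roots -6/5 + (4/15)*sqrt(39) and -6/5 - (4/15)*sqrt(39); poles of order 2, moduli -6/5 + (4/15)*sqrt(39) and 6/5 + (4/15)*sqrt(39).
The radius of convergence is the smallest modulus among the singular points: -6/5 + (4/15)*sqrt(39).
The factor μ**2 + 12*μ/5 - 4/3 splits as (μ - a)(μ - a') with a = -6/5 - (4/15)*sqrt(39), a' = -6/5 + (4/15)*sqrt(39). At the order-2 pole a set g(μ) = (μ - a)^2*f(μ) = [-32*μ/27 - 16/15] / (μ - a')^2.
Order-2 pole: residue = g'(a); g'(-6/5 - (4/15)*sqrt(39)) = (25/8112)*sqrt(39), so the residue is (25/8112)*sqrt(39).
The factor μ**2 + 12*μ/5 - 4/3 splits as (μ - a)(μ - a') with a = -6/5 + (4/15)*sqrt(39), a' = -6/5 - (4/15)*sqrt(39). At the order-2 pole a set g(μ) = (μ - a)^2*f(μ) = [-32*μ/27 - 16/15] / (μ - a')^2.
Order-2 pole: residue = g'(a); g'(-6/5 + (4/15)*sqrt(39)) = -(25/8112)*sqrt(39), so the residue is -(25/8112)*sqrt(39).
List the singular points by increasing real part (a conjugate pair: the negative imaginary part first).


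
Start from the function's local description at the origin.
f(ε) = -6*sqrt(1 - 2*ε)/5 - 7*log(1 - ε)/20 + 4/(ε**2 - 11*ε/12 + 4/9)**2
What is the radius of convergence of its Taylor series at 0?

The radius of convergence is 1/2.

Denominator factor (ε**2 - 11*ε/12 + 4/9)^2: discriminant -15/16, complex-conjugate roots (11/24) + ((1/8)*sqrt(15))*i and (11/24) - ((1/8)*sqrt(15))*i; poles of order 2, moduli 2/3 and 2/3.
Branch term (-7/20)*log(1 - ε/(1)): its argument vanishes at ε = 1, a logarithmic branch point, modulus 1.
Branch term (-6/5)*sqrt(1 - ε/(1/2)): its argument vanishes at ε = 1/2, a square-root branch point, modulus 1/2.
The radius of convergence is the smallest modulus among the singular points: 1/2.


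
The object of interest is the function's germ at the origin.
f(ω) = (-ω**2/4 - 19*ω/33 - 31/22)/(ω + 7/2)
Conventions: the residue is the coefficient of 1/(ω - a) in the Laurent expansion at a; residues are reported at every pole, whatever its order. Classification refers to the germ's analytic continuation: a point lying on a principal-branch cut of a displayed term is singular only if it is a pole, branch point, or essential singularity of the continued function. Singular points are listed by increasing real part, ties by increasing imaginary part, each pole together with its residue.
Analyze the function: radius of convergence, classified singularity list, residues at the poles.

Denominator factor (ω + 7/2): pole of order 1 at -7/2, modulus 7/2.
The radius of convergence is the smallest modulus among the singular points: 7/2.
At the order-1 pole -7/2 set g(ω) = (ω - (-7/2))*f(ω) = -ω**2/4 - 19*ω/33 - 31/22.
Simple pole: residue = g(a) at a = -7/2, which is -1297/528.

Radius of convergence at 0: 7/2.
At -7/2: a pole of order 1; residue -1297/528.


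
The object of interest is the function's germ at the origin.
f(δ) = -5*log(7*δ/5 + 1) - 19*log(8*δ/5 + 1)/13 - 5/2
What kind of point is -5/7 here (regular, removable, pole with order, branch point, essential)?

The term (-5)*log(1 - δ/(-5/7)) has argument 1 - -5/7/(-5/7) = 0 at -5/7: a logarithmic (infinitely-sheeted) branch point; the remaining terms are analytic or single-valued there.

The point is a logarithmic branch point.


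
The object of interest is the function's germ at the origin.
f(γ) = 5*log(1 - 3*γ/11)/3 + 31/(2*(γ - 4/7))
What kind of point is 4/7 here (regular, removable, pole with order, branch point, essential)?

The denominator factor γ - 4/7 vanishes at 4/7 and appears to the power 1; the numerator there equals 31/2, nonzero, and no other factor vanishes.
The branch terms are analytic at this point.
Hence a pole whose order is the multiplicity, 1.

The point is a pole of order 1.


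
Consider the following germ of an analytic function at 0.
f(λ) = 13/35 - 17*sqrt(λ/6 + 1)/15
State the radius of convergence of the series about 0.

The radius of convergence is 6.

Branch term (-17/15)*sqrt(1 - λ/(-6)): its argument vanishes at λ = -6, a square-root branch point, modulus 6.
The radius of convergence is the smallest modulus among the singular points: 6.


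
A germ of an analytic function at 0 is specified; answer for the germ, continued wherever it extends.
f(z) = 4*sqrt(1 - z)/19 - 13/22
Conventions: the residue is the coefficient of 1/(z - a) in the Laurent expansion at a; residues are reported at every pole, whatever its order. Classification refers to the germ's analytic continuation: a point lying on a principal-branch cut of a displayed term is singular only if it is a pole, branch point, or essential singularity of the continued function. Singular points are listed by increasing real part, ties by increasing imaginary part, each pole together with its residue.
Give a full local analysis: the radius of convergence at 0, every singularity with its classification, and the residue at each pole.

Branch term (4/19)*sqrt(1 - z/(1)): its argument vanishes at z = 1, a square-root branch point, modulus 1.
The radius of convergence is the smallest modulus among the singular points: 1.

Radius of convergence at 0: 1.
At 1: an algebraic (square-root) branch point.


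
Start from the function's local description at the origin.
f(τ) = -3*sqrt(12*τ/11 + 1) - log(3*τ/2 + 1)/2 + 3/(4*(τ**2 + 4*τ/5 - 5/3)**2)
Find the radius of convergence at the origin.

The radius of convergence is 2/3.

Denominator factor (τ**2 + 4*τ/5 - 5/3)^2: discriminant 548/75, real irrational roots -2/5 + (1/15)*sqrt(411) and -2/5 - (1/15)*sqrt(411); poles of order 2, moduli -2/5 + (1/15)*sqrt(411) and 2/5 + (1/15)*sqrt(411).
Branch term (-3)*sqrt(1 - τ/(-11/12)): its argument vanishes at τ = -11/12, a square-root branch point, modulus 11/12.
Branch term (-1/2)*log(1 - τ/(-2/3)): its argument vanishes at τ = -2/3, a logarithmic branch point, modulus 2/3.
The radius of convergence is the smallest modulus among the singular points: 2/3.


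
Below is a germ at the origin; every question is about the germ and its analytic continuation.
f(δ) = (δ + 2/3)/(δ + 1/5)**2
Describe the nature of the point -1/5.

The point is a pole of order 2.

The denominator factor δ + 1/5 vanishes at -1/5 and appears to the power 2; the numerator there equals 7/15, nonzero, and no other factor vanishes.
Hence a pole whose order is the multiplicity, 2.


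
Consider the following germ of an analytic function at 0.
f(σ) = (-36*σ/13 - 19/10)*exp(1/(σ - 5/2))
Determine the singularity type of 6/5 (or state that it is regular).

The point is a regular point.

There is no denominator, hence no pole anywhere.
The essential point of exp(1/(σ - (5/2))) is 5/2, not 6/5.
So the germ continues analytically to 6/5.


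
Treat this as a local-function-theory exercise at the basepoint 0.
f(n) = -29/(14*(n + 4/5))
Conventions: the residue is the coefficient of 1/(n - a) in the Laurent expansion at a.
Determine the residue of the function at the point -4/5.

At the order-1 pole -4/5 set g(n) = (n - (-4/5))*f(n) = -29/14.
Simple pole: residue = g(a) at a = -4/5, which is -29/14.

The residue is -29/14.


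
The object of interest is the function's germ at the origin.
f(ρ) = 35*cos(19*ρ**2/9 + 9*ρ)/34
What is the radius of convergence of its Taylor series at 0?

The radius of convergence is infinite.

The factor cos(19*ρ**2/9 + 9*ρ) is entire and contributes no finite singular point.
The polynomial part has no poles.
No finite singular points: the Taylor series at 0 converges everywhere.


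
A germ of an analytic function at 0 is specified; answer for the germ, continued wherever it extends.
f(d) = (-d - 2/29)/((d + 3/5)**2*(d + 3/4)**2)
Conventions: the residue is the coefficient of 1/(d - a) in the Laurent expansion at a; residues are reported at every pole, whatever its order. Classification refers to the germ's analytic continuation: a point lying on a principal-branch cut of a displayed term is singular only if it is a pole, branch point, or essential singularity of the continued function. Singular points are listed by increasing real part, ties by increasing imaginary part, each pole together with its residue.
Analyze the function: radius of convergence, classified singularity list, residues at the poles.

Radius of convergence at 0: 3/5.
At -3/4: a pole of order 2; residue 281200/783.
At -3/5: a pole of order 2; residue -281200/783.

Denominator factor (d + 3/4)^2: pole of order 2 at -3/4, modulus 3/4.
Denominator factor (d + 3/5)^2: pole of order 2 at -3/5, modulus 3/5.
The radius of convergence is the smallest modulus among the singular points: 3/5.
At the order-2 pole -3/4 set g(d) = (d - (-3/4))^2*f(d) = (-d - 2/29)/(d + 3/5)**2.
Order-2 pole: residue = g'(a); g'(-3/4) = 281200/783, so the residue is 281200/783.
At the order-2 pole -3/5 set g(d) = (d - (-3/5))^2*f(d) = (-d - 2/29)/(d + 3/4)**2.
Order-2 pole: residue = g'(a); g'(-3/5) = -281200/783, so the residue is -281200/783.
List the singular points by increasing real part (a conjugate pair: the negative imaginary part first).


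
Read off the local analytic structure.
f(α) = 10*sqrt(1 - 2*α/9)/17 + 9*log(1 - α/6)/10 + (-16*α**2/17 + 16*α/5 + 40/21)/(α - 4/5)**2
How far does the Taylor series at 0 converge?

Denominator factor (α - 4/5)^2: pole of order 2 at 4/5, modulus 4/5.
Branch term (9/10)*log(1 - α/(6)): its argument vanishes at α = 6, a logarithmic branch point, modulus 6.
Branch term (10/17)*sqrt(1 - α/(9/2)): its argument vanishes at α = 9/2, a square-root branch point, modulus 9/2.
The radius of convergence is the smallest modulus among the singular points: 4/5.

The radius of convergence is 4/5.


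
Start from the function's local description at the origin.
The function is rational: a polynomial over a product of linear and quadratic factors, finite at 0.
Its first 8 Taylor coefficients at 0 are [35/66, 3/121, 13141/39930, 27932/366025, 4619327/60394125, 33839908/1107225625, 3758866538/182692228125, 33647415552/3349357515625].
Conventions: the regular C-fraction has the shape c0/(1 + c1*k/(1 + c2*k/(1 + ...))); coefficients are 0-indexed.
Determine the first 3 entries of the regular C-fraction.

The regular C-fraction coefficients are [35/66, -18/385, -8333/630].

Taylor coefficients (read off): a_0 = 35/66, a_1 = 3/121, a_2 = 13141/39930.
c0 = a_0 = 35/66. Peel one level at a time: if S = 1 + c*k/S' with S'(0) = 1, then c is the k-coefficient of S and S' = c*k/(S - 1).
S_1 = c0/f = 1 + (-18/385)*k + (-8333/13475)*k^2 + ...; c1 = -18/385.
S_2 = c1*k/(S_1 - 1) = 1 + (-8333/630)*k + ...; c2 = -8333/630.


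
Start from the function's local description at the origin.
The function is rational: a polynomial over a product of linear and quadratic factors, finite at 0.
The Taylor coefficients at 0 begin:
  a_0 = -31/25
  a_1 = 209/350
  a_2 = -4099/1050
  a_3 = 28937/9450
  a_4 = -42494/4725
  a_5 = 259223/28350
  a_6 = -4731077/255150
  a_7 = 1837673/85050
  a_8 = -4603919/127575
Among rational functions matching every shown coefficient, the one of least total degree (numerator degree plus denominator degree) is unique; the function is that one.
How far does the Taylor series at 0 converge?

No rational of total degree below 7 reproduces all 9 coefficients; solving the [1/6] Pade equations on them gives f(ω) = (9*ω/14 + 31/25)/(ω**2 - ω/3 - 1)**3, whose expansion matches every shown term.
Denominator factor (ω**2 - ω/3 - 1)^3: discriminant 37/9, real irrational roots 1/6 + (1/6)*sqrt(37) and 1/6 - (1/6)*sqrt(37); poles of order 3, moduli 1/6 + (1/6)*sqrt(37) and -1/6 + (1/6)*sqrt(37).
The radius of convergence is the smallest modulus among the singular points: -1/6 + (1/6)*sqrt(37).

The radius of convergence is -1/6 + (1/6)*sqrt(37).
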